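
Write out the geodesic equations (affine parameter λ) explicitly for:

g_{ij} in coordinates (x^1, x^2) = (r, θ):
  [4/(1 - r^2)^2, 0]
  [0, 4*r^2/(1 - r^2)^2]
Geodesic equation: d^2x^k/dλ^2 + Γ^k_{ij} (dx^i/dλ)(dx^j/dλ) = 0.
Non-zero Christoffel symbols:
Γ^r_{r r} = 2*r/(1 - r^2)
Γ^r_{θ θ} = (r^3 + r)/(r^2 - 1)
Γ^θ_{r θ} = (-r^2 - 1)/(r^3 - r)
Substituting (the symmetric pair Γ^k_{ij}, Γ^k_{ji} combines into a factor 2):
d^2r/dλ^2 + (2*r/(1 - r^2)) (dr/dλ)^2 + ((r^3 + r)/(r^2 - 1)) (dθ/dλ)^2 = 0
d^2θ/dλ^2 + ((-2*r^2 - 2)/(r^3 - r)) (dr/dλ)(dθ/dλ) = 0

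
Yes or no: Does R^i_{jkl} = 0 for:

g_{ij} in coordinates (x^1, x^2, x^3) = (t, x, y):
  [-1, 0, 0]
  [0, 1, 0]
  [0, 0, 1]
All metric components are constant, so every Christoffel symbol vanishes and R^i_{jkl} = 0.
Yes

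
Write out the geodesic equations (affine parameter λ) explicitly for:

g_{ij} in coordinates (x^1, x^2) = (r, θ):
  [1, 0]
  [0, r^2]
Geodesic equation: d^2x^k/dλ^2 + Γ^k_{ij} (dx^i/dλ)(dx^j/dλ) = 0.
Non-zero Christoffel symbols:
Γ^r_{θ θ} = -r
Γ^θ_{r θ} = 1/r
Substituting (the symmetric pair Γ^k_{ij}, Γ^k_{ji} combines into a factor 2):
d^2r/dλ^2 - r (dθ/dλ)^2 = 0
d^2θ/dλ^2 + (2/r) (dr/dλ)(dθ/dλ) = 0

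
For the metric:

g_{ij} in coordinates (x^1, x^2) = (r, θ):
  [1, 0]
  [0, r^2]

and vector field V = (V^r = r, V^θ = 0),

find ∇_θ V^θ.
Non-zero Christoffel symbols:
Γ^r_{θ θ} = -r
Γ^θ_{r θ} = 1/r
∇_θ V^θ = ∂_θ V^θ + Γ^θ_{θ j} V^j
  = (0) + (1/r)(r) + (0)(0)
  = 1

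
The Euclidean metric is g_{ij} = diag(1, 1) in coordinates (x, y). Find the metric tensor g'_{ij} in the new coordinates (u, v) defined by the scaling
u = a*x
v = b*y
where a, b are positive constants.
Invert the transformation: x = u/a, y = v/b
g'_{ij} = (∂x^k/∂x'^i)(∂x^l/∂x'^j) g_{kl}; with g_{kl} = δ_{kl} this is Σ_k (∂x^k/∂x'^i)(∂x^k/∂x'^j).
Jacobian: ∂x/∂u = 1/a, ∂x/∂v = 0, ∂y/∂u = 0, ∂y/∂v = 1/b
g'_{uu} = (1/a)(1/a) + (0)(0) = 1/a^2
g'_{uv} = (1/a)(0) + (0)(1/b) = 0
g'_{vv} = (0)(0) + (1/b)(1/b) = 1/b^2
g'_{ij} = diag(1/a^2, 1/b^2)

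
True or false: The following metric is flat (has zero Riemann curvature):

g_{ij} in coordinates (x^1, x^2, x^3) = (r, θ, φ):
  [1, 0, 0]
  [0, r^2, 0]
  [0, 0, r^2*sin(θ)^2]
Non-zero Christoffel symbols:
Γ^r_{θ θ} = -r
Γ^r_{φ φ} = -r*sin(θ)^2
Γ^θ_{r θ} = 1/r
Γ^θ_{φ φ} = -sin(2*θ)/2
Γ^φ_{r φ} = 1/r
Γ^φ_{θ φ} = 1/tan(θ)
Ricci tensor: R_{rr} = 0, R_{rθ} = 0, R_{rφ} = 0, R_{θθ} = 0, R_{θφ} = 0, R_{φφ} = 0
All R_{ij} vanish; in 3 dimensions the Riemann tensor is fully determined by the Ricci tensor, so R^i_{jkl} = 0: the metric is flat (curvilinear coordinates on flat space).
True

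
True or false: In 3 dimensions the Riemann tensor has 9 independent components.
n^2(n^2-1)/12 = 9·8/12 = 6 independent components for n = 3.
False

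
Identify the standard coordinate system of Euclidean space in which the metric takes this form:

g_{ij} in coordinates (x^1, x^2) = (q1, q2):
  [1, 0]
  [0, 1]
All components are constant and the metric is the identity, i.e. orthonormal rectilinear coordinates.
Cartesian (2D) coordinates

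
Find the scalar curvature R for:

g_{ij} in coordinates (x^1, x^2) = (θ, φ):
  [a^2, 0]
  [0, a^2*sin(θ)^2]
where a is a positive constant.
Non-zero Christoffel symbols (Γ^k_{ij} = Γ^k_{ji}):
Γ^θ_{φ φ} = -sin(2*θ)/2
Γ^φ_{θ φ} = 1/tan(θ)
Ricci tensor (R_{ij} = R^k_{ikj}): R_{θθ} = 1, R_{θφ} = 0, R_{φφ} = sin(θ)^2
Inverse metric: g^{θθ} = 1/a^2, g^{φφ} = 1/(a^2*sin(θ)^2)
R = g^{ij} R_{ij} = (1/a^2)(1) + (1/(a^2*sin(θ)^2))(sin(θ)^2) = 2/a^2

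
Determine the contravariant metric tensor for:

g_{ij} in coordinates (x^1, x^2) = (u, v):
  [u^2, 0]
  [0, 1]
The metric is diagonal, so g^{ij} is diagonal with entries 1/g_{ii}: diag(1/(u^2), 1).
g^{ij}:
  [1/u^2, 0]
  [0, 1]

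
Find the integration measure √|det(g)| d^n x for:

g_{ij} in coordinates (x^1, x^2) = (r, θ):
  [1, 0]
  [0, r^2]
det(g) = r^2
√|det(g)| = r
Volume element: dV = r dr dθ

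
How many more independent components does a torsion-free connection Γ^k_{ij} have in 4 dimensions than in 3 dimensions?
Independent components in n dimensions: n × n(n+1)/2 = n^2(n+1)/2.
4D: 4 × 10 = 40
3D: 3 × 6 = 18
Difference = 40 - 18 = 22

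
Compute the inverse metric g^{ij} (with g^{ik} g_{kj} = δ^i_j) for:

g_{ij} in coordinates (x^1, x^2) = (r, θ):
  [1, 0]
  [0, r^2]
The metric is diagonal, so g^{ij} is diagonal with entries 1/g_{ii}: diag(1, 1/(r^2)).
g^{ij}:
  [1, 0]
  [0, 1/r^2]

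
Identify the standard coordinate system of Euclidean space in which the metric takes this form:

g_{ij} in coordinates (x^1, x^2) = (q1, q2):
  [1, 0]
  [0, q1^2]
The line element ds^2 = dq1^2 + q1^2 dq2^2 is dr^2 + r^2 dθ^2 with q1 = r, q2 = θ.
polar coordinates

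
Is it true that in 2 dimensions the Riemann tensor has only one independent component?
The number of independent components is n^2(n^2-1)/12 = 4·3/12 = 1 for n = 2 (e.g. R_{1212}).
Yes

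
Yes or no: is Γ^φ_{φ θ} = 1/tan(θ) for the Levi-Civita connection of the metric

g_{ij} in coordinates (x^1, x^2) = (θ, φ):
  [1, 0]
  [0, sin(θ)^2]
Γ^φ_{φ θ} = (1/2) g^{φφ} (∂_φ g_{φθ} + ∂_θ g_{φφ} - ∂_φ g_{φθ}) = (1/2)(1/sin(θ)^2)((0) + (sin(2*θ)) - (0)) = 1/tan(θ)
This equals the proposed value 1/tan(θ).
Yes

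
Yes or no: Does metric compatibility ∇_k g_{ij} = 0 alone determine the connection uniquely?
One also needs vanishing torsion; metric compatibility plus torsion-freeness singles out the Levi-Civita connection.
No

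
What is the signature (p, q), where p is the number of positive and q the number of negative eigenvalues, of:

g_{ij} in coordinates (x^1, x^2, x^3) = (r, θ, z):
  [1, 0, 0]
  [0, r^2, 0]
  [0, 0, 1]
The metric is diagonal, so its eigenvalues are the diagonal entries: 1, r^2, 1 (at a generic point, where coordinate-dependent entries are positive).
3 positive, 0 negative.
(3, 0) - Riemannian (positive definite)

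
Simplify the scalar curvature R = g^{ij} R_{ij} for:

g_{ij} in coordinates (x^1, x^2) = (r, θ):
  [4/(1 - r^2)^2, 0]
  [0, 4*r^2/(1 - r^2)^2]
Non-zero Christoffel symbols (Γ^k_{ij} = Γ^k_{ji}):
Γ^r_{r r} = 2*r/(1 - r^2)
Γ^r_{θ θ} = (r^3 + r)/(r^2 - 1)
Γ^θ_{r θ} = (-r^2 - 1)/(r^3 - r)
Ricci tensor (R_{ij} = R^k_{ikj}): R_{rr} = -4/(r^2 - 1)^2, R_{rθ} = 0, R_{θθ} = -4*r^2/(r^2 - 1)^2
Inverse metric: g^{rr} = (1 - r^2)^2/4, g^{θθ} = (1 - r^2)^2/(4*r^2)
R = g^{ij} R_{ij} = ((1 - r^2)^2/4)(-4/(r^2 - 1)^2) + ((1 - r^2)^2/(4*r^2))(-4*r^2/(r^2 - 1)^2) = -2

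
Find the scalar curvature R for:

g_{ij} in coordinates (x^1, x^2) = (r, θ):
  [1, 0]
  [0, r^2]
Non-zero Christoffel symbols (Γ^k_{ij} = Γ^k_{ji}):
Γ^r_{θ θ} = -r
Γ^θ_{r θ} = 1/r
Ricci tensor (R_{ij} = R^k_{ikj}): R_{rr} = 0, R_{rθ} = 0, R_{θθ} = 0
Inverse metric: g^{rr} = 1, g^{θθ} = 1/r^2
R = g^{ij} R_{ij} = (1)(0) + (1/r^2)(0) = 0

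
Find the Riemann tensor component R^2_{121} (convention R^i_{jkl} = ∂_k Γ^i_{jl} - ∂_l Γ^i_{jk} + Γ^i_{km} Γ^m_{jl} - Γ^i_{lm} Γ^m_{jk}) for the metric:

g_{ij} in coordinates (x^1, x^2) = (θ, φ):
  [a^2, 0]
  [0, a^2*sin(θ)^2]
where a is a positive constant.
Non-zero Christoffel symbols (Γ^k_{ij} = Γ^k_{ji}):
Γ^θ_{φ φ} = -sin(2*θ)/2
Γ^φ_{θ φ} = 1/tan(θ)
R^φ_{θ φ θ} = ∂_φ Γ^φ_{θ θ} - ∂_θ Γ^φ_{θ φ} + Γ^φ_{φ m} Γ^m_{θ θ} - Γ^φ_{θ m} Γ^m_{θ φ}
  = (0) - (-1/sin(θ)^2) + (0) - (1/tan(θ)^2) = 1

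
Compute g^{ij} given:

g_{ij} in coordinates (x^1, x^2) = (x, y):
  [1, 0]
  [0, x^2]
The metric is diagonal, so g^{ij} is diagonal with entries 1/g_{ii}: diag(1, 1/(x^2)).
g^{ij}:
  [1, 0]
  [0, 1/x^2]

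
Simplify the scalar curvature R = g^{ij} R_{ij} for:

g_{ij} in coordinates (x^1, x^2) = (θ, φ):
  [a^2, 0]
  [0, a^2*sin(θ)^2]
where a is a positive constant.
Non-zero Christoffel symbols (Γ^k_{ij} = Γ^k_{ji}):
Γ^θ_{φ φ} = -sin(2*θ)/2
Γ^φ_{θ φ} = 1/tan(θ)
Ricci tensor (R_{ij} = R^k_{ikj}): R_{θθ} = 1, R_{θφ} = 0, R_{φφ} = sin(θ)^2
Inverse metric: g^{θθ} = 1/a^2, g^{φφ} = 1/(a^2*sin(θ)^2)
R = g^{ij} R_{ij} = (1/a^2)(1) + (1/(a^2*sin(θ)^2))(sin(θ)^2) = 2/a^2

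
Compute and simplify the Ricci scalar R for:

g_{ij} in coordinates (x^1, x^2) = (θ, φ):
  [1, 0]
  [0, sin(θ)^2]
Non-zero Christoffel symbols (Γ^k_{ij} = Γ^k_{ji}):
Γ^θ_{φ φ} = -sin(2*θ)/2
Γ^φ_{θ φ} = 1/tan(θ)
Ricci tensor (R_{ij} = R^k_{ikj}): R_{θθ} = 1, R_{θφ} = 0, R_{φφ} = sin(θ)^2
Inverse metric: g^{θθ} = 1, g^{φφ} = 1/sin(θ)^2
R = g^{ij} R_{ij} = (1)(1) + (1/sin(θ)^2)(sin(θ)^2) = 2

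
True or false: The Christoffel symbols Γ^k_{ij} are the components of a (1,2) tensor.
Under a change of coordinates Γ picks up an inhomogeneous term ∂²x/∂x'∂x'; e.g. Γ = 0 in Cartesian coordinates but Γ^r_{θθ} = -r in polar coordinates on the same flat plane.
False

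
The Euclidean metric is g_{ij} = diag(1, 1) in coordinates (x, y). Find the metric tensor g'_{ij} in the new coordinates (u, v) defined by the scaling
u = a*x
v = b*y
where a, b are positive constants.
Invert the transformation: x = u/a, y = v/b
g'_{ij} = (∂x^k/∂x'^i)(∂x^l/∂x'^j) g_{kl}; with g_{kl} = δ_{kl} this is Σ_k (∂x^k/∂x'^i)(∂x^k/∂x'^j).
Jacobian: ∂x/∂u = 1/a, ∂x/∂v = 0, ∂y/∂u = 0, ∂y/∂v = 1/b
g'_{uu} = (1/a)(1/a) + (0)(0) = 1/a^2
g'_{uv} = (1/a)(0) + (0)(1/b) = 0
g'_{vv} = (0)(0) + (1/b)(1/b) = 1/b^2
g'_{ij} = diag(1/a^2, 1/b^2)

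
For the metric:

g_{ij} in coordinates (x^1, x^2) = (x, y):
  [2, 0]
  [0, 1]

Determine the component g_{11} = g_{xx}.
With x^1 = x, x^2 = y, g_{11} = g_{xx} is the row-1, column-1 entry of the matrix.
g_{11} = 2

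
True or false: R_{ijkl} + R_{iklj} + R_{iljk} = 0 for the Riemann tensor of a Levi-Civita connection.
This is the first (algebraic) Bianchi identity.
True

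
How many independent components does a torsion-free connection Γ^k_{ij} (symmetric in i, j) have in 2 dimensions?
Γ^k_{ij} has n choices for the upper index and n(n+1)/2 independent symmetric lower index pairs.
Total = 2 × 2×3/2 = 2 × 3 = 6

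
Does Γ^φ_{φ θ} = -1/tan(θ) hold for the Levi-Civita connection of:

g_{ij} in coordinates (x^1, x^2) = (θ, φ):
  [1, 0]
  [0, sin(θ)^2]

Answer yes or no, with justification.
Γ^φ_{φ θ} = (1/2) g^{φφ} (∂_φ g_{φθ} + ∂_θ g_{φφ} - ∂_φ g_{φθ}) = (1/2)(1/sin(θ)^2)((0) + (sin(2*θ)) - (0)) = 1/tan(θ)
This differs from the proposed value -1/tan(θ).
No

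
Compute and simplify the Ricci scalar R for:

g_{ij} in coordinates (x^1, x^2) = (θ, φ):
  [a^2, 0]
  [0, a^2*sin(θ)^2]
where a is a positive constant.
Non-zero Christoffel symbols (Γ^k_{ij} = Γ^k_{ji}):
Γ^θ_{φ φ} = -sin(2*θ)/2
Γ^φ_{θ φ} = 1/tan(θ)
Ricci tensor (R_{ij} = R^k_{ikj}): R_{θθ} = 1, R_{θφ} = 0, R_{φφ} = sin(θ)^2
Inverse metric: g^{θθ} = 1/a^2, g^{φφ} = 1/(a^2*sin(θ)^2)
R = g^{ij} R_{ij} = (1/a^2)(1) + (1/(a^2*sin(θ)^2))(sin(θ)^2) = 2/a^2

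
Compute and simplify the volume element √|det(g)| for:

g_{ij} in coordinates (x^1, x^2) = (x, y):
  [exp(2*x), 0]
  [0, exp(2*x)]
det(g) = exp(4*x)
√|det(g)| = exp(2*x)
Volume element: dV = exp(2*x) dx dy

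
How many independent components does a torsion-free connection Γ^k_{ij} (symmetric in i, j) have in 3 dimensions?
Γ^k_{ij} has n choices for the upper index and n(n+1)/2 independent symmetric lower index pairs.
Total = 3 × 3×4/2 = 3 × 6 = 18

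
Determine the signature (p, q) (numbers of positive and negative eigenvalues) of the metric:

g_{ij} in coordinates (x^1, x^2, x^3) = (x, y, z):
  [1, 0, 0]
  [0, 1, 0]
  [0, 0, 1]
The metric is diagonal, so its eigenvalues are the diagonal entries: 1, 1, 1 (at a generic point, where coordinate-dependent entries are positive).
3 positive, 0 negative.
(3, 0) - Riemannian (positive definite)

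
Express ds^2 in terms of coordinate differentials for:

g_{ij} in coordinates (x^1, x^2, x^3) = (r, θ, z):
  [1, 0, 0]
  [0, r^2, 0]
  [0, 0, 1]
ds^2 = g_{ij} dx^i dx^j; only the non-zero components contribute.
ds^2 = dr^2 + r^2 dθ^2 + dz^2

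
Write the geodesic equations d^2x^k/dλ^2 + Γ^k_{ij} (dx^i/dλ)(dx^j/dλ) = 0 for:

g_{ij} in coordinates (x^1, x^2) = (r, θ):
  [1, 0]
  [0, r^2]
Geodesic equation: d^2x^k/dλ^2 + Γ^k_{ij} (dx^i/dλ)(dx^j/dλ) = 0.
Non-zero Christoffel symbols:
Γ^r_{θ θ} = -r
Γ^θ_{r θ} = 1/r
Substituting (the symmetric pair Γ^k_{ij}, Γ^k_{ji} combines into a factor 2):
d^2r/dλ^2 - r (dθ/dλ)^2 = 0
d^2θ/dλ^2 + (2/r) (dr/dλ)(dθ/dλ) = 0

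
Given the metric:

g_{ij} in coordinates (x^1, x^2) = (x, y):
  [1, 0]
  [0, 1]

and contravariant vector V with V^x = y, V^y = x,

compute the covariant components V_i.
V_i = g_{ij} V^j:
V_x = (1)(y) + (0)(x) = y
V_y = (0)(y) + (1)(x) = x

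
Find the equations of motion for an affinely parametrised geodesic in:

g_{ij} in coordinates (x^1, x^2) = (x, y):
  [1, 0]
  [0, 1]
Geodesic equation: d^2x^k/dλ^2 + Γ^k_{ij} (dx^i/dλ)(dx^j/dλ) = 0.
All Christoffel symbols vanish, so the geodesics are straight lines:
d^2x/dλ^2 = 0
d^2y/dλ^2 = 0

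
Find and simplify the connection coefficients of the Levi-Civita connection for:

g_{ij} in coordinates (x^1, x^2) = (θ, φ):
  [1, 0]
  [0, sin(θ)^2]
Using Γ^k_{ij} = (1/2) g^{km} (∂_i g_{mj} + ∂_j g_{mi} - ∂_m g_{ij}); the metric is diagonal, so only the m = k term contributes.
Non-zero symbols (using the symmetry Γ^k_{ij} = Γ^k_{ji}):
Γ^θ_{φ φ} = (1/2) g^{θθ} (∂_φ g_{θφ} + ∂_φ g_{θφ} - ∂_θ g_{φφ}) = (1/2)(1)((0) + (0) - (sin(2*θ))) = -sin(2*θ)/2
Γ^φ_{θ φ} = (1/2) g^{φφ} (∂_θ g_{φφ} + ∂_φ g_{φθ} - ∂_φ g_{θφ}) = (1/2)(1/sin(θ)^2)((sin(2*θ)) + (0) - (0)) = 1/tan(θ)
All other Christoffel symbols are zero.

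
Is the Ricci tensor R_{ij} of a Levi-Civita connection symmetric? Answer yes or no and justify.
R_{ij} = R^k_{ikj}; the pair symmetry R_{kilj} = R_{ljki} gives R_{ij} = R_{ji}.
Yes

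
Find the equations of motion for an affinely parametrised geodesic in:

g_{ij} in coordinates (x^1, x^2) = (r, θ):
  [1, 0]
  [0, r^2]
Geodesic equation: d^2x^k/dλ^2 + Γ^k_{ij} (dx^i/dλ)(dx^j/dλ) = 0.
Non-zero Christoffel symbols:
Γ^r_{θ θ} = -r
Γ^θ_{r θ} = 1/r
Substituting (the symmetric pair Γ^k_{ij}, Γ^k_{ji} combines into a factor 2):
d^2r/dλ^2 - r (dθ/dλ)^2 = 0
d^2θ/dλ^2 + (2/r) (dr/dλ)(dθ/dλ) = 0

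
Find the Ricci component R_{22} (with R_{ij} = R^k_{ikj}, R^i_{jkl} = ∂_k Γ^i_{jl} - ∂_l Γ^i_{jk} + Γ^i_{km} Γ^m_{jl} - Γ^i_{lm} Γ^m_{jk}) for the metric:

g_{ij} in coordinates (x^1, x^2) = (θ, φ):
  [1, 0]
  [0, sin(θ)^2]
Non-zero Christoffel symbols (Γ^k_{ij} = Γ^k_{ji}):
Γ^θ_{φ φ} = -sin(2*θ)/2
Γ^φ_{θ φ} = 1/tan(θ)
R^θ_{φ θ φ} = ∂_θ Γ^θ_{φ φ} - ∂_φ Γ^θ_{φ θ} + Γ^θ_{θ m} Γ^m_{φ φ} - Γ^θ_{φ m} Γ^m_{φ θ}
  = (-cos(2*θ)) - (0) + (0) - (-cos(θ)^2) = sin(θ)^2
R^φ_{φ φ φ} = 0 (a repeated index in an antisymmetric pair)
R_{φφ} = R^θ_{φ θ φ} + R^φ_{φ φ φ} = (sin(θ)^2) + (0) = sin(θ)^2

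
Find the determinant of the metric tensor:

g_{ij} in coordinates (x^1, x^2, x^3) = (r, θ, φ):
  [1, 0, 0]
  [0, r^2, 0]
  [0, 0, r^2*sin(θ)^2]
Diagonal metric: det(g) = g_{11}·g_{22}·g_{33}
= (1)·(r^2)·(r^2*sin(θ)^2)
det(g) = r^4*sin(θ)^2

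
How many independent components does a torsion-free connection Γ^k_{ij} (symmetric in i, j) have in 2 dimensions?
Γ^k_{ij} has n choices for the upper index and n(n+1)/2 independent symmetric lower index pairs.
Total = 2 × 2×3/2 = 2 × 3 = 6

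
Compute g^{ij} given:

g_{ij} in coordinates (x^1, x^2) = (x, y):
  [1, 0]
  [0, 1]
The metric is diagonal, so g^{ij} is diagonal with entries 1/g_{ii}: diag(1, 1).
g^{ij}:
  [1, 0]
  [0, 1]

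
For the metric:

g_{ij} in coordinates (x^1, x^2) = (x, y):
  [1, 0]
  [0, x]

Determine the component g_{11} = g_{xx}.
With x^1 = x, x^2 = y, g_{11} = g_{xx} is the row-1, column-1 entry of the matrix.
g_{11} = 1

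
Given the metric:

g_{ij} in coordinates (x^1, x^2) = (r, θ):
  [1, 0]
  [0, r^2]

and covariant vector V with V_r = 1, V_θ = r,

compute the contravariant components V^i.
Inverse metric (diagonal): g^{rr} = 1, g^{θθ} = 1/r^2
V^i = g^{ij} V_j:
V^r = (1)(1) + (0)(r) = 1
V^θ = (0)(1) + (1/r^2)(r) = 1/r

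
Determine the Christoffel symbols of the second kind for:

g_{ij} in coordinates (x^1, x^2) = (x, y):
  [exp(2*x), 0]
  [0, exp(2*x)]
Using Γ^k_{ij} = (1/2) g^{km} (∂_i g_{mj} + ∂_j g_{mi} - ∂_m g_{ij}); the metric is diagonal, so only the m = k term contributes.
Non-zero symbols (using the symmetry Γ^k_{ij} = Γ^k_{ji}):
Γ^x_{x x} = (1/2) g^{xx} (∂_x g_{xx} + ∂_x g_{xx} - ∂_x g_{xx}) = (1/2)(exp(-2*x))((2*exp(2*x)) + (2*exp(2*x)) - (2*exp(2*x))) = 1
Γ^x_{y y} = (1/2) g^{xx} (∂_y g_{xy} + ∂_y g_{xy} - ∂_x g_{yy}) = (1/2)(exp(-2*x))((0) + (0) - (2*exp(2*x))) = -1
Γ^y_{x y} = (1/2) g^{yy} (∂_x g_{yy} + ∂_y g_{yx} - ∂_y g_{xy}) = (1/2)(exp(-2*x))((2*exp(2*x)) + (0) - (0)) = 1
All other Christoffel symbols are zero.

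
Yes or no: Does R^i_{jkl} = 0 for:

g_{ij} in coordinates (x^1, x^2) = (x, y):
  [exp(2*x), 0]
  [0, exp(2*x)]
Non-zero Christoffel symbols:
Γ^x_{x x} = 1
Γ^x_{y y} = -1
Γ^y_{x y} = 1
Ricci tensor: R_{xx} = 0, R_{xy} = 0, R_{yy} = 0
All R_{ij} vanish; in 2 dimensions the Riemann tensor is fully determined by the Ricci tensor, so R^i_{jkl} = 0: the metric is flat (curvilinear coordinates on flat space).
Yes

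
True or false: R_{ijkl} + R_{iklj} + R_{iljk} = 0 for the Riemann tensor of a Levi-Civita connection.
This is the first (algebraic) Bianchi identity.
True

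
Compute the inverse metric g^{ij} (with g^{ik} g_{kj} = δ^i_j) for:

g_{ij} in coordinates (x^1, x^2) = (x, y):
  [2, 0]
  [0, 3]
The metric is diagonal, so g^{ij} is diagonal with entries 1/g_{ii}: diag(1/2, 1/3).
g^{ij}:
  [1/2, 0]
  [0, 1/3]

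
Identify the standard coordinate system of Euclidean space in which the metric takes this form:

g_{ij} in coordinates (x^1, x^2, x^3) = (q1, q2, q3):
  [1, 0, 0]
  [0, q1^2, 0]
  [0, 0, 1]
The line element ds^2 = dq1^2 + q1^2 dq2^2 + dq3^2 is dr^2 + r^2 dθ^2 + dz^2 with q1 = r, q2 = θ, q3 = z.
cylindrical coordinates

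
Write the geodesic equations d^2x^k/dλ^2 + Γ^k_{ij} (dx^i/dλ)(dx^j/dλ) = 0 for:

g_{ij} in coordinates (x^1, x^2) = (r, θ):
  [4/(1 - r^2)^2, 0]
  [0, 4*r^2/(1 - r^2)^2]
Geodesic equation: d^2x^k/dλ^2 + Γ^k_{ij} (dx^i/dλ)(dx^j/dλ) = 0.
Non-zero Christoffel symbols:
Γ^r_{r r} = 2*r/(1 - r^2)
Γ^r_{θ θ} = (r^3 + r)/(r^2 - 1)
Γ^θ_{r θ} = (-r^2 - 1)/(r^3 - r)
Substituting (the symmetric pair Γ^k_{ij}, Γ^k_{ji} combines into a factor 2):
d^2r/dλ^2 + (2*r/(1 - r^2)) (dr/dλ)^2 + ((r^3 + r)/(r^2 - 1)) (dθ/dλ)^2 = 0
d^2θ/dλ^2 + ((-2*r^2 - 2)/(r^3 - r)) (dr/dλ)(dθ/dλ) = 0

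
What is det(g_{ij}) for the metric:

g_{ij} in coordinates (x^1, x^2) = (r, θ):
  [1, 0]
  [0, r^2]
For a 2×2 metric: det(g) = g_{11}·g_{22} - g_{12}·g_{21}
= (1)·(r^2) - (0)·(0)
= r^2 - 0
det(g) = r^2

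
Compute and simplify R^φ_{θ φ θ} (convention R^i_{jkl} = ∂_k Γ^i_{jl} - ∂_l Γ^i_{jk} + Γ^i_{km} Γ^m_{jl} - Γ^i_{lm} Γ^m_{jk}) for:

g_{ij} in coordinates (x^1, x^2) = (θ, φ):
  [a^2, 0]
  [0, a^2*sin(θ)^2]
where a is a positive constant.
Non-zero Christoffel symbols (Γ^k_{ij} = Γ^k_{ji}):
Γ^θ_{φ φ} = -sin(2*θ)/2
Γ^φ_{θ φ} = 1/tan(θ)
R^φ_{θ φ θ} = ∂_φ Γ^φ_{θ θ} - ∂_θ Γ^φ_{θ φ} + Γ^φ_{φ m} Γ^m_{θ θ} - Γ^φ_{θ m} Γ^m_{θ φ}
  = (0) - (-1/sin(θ)^2) + (0) - (1/tan(θ)^2) = 1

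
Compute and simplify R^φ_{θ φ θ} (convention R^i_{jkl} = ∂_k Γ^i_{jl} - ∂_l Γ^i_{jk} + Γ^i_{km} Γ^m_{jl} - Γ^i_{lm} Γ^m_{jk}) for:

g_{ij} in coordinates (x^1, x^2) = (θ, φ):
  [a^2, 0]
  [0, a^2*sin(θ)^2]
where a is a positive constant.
Non-zero Christoffel symbols (Γ^k_{ij} = Γ^k_{ji}):
Γ^θ_{φ φ} = -sin(2*θ)/2
Γ^φ_{θ φ} = 1/tan(θ)
R^φ_{θ φ θ} = ∂_φ Γ^φ_{θ θ} - ∂_θ Γ^φ_{θ φ} + Γ^φ_{φ m} Γ^m_{θ θ} - Γ^φ_{θ m} Γ^m_{θ φ}
  = (0) - (-1/sin(θ)^2) + (0) - (1/tan(θ)^2) = 1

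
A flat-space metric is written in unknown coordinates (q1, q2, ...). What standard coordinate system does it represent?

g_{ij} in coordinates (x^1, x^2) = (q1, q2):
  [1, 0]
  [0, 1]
All components are constant and the metric is the identity, i.e. orthonormal rectilinear coordinates.
Cartesian (2D) coordinates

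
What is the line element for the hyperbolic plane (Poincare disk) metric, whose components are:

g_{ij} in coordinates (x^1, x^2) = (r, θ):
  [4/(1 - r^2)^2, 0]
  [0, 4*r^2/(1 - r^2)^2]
ds^2 = g_{ij} dx^i dx^j; only the non-zero components contribute.
ds^2 = (4/(1 - r^2)^2) dr^2 + (4*r^2/(1 - r^2)^2) dθ^2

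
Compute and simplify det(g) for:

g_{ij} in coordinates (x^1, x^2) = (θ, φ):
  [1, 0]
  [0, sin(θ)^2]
For a 2×2 metric: det(g) = g_{11}·g_{22} - g_{12}·g_{21}
= (1)·(sin(θ)^2) - (0)·(0)
= sin(θ)^2 - 0
det(g) = sin(θ)^2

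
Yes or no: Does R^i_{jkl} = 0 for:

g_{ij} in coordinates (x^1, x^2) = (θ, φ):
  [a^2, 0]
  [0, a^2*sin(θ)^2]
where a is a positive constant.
Non-zero Christoffel symbols:
Γ^θ_{φ φ} = -sin(2*θ)/2
Γ^φ_{θ φ} = 1/tan(θ)
Ricci tensor: R_{θθ} = 1, R_{θφ} = 0, R_{φφ} = sin(θ)^2
The Ricci tensor is non-zero, so the Riemann tensor is non-zero: not flat.
No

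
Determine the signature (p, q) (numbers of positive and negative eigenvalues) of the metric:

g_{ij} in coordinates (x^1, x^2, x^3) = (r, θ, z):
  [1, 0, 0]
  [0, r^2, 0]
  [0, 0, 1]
The metric is diagonal, so its eigenvalues are the diagonal entries: 1, r^2, 1 (at a generic point, where coordinate-dependent entries are positive).
3 positive, 0 negative.
(3, 0) - Riemannian (positive definite)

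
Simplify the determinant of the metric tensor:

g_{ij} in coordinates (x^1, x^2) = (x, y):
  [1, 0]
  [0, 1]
For a 2×2 metric: det(g) = g_{11}·g_{22} - g_{12}·g_{21}
= (1)·(1) - (0)·(0)
= 1 - 0
det(g) = 1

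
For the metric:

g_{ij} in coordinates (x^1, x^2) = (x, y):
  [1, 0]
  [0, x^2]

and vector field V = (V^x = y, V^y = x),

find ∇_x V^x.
Non-zero Christoffel symbols:
Γ^x_{y y} = -x
Γ^y_{x y} = 1/x
∇_x V^x = ∂_x V^x + Γ^x_{x j} V^j
  = (0) + (0)(y) + (0)(x)
  = 0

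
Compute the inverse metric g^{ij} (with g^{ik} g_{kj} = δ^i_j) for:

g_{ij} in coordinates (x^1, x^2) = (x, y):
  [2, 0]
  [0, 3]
The metric is diagonal, so g^{ij} is diagonal with entries 1/g_{ii}: diag(1/2, 1/3).
g^{ij}:
  [1/2, 0]
  [0, 1/3]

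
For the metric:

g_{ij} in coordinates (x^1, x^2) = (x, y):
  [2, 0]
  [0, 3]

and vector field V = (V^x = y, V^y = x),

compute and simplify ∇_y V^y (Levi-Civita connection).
All Christoffel symbols are zero.
∇_y V^y = ∂_y V^y + Γ^y_{y j} V^j
  = (0) + (0)(y) + (0)(x)
  = 0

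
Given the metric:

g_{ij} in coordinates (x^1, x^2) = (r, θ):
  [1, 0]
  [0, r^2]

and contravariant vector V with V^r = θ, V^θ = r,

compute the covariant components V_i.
V_i = g_{ij} V^j:
V_r = (1)(θ) + (0)(r) = θ
V_θ = (0)(θ) + (r^2)(r) = r^3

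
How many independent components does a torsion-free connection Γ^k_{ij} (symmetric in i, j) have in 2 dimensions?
Γ^k_{ij} has n choices for the upper index and n(n+1)/2 independent symmetric lower index pairs.
Total = 2 × 2×3/2 = 2 × 3 = 6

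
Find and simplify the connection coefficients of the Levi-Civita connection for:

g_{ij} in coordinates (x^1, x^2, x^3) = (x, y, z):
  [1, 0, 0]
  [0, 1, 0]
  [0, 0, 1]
Using Γ^k_{ij} = (1/2) g^{km} (∂_i g_{mj} + ∂_j g_{mi} - ∂_m g_{ij}); the metric is diagonal, so only the m = k term contributes.
Every metric component is constant, so all ∂_m g_{ij} = 0 and every Christoffel symbol vanishes.
All Christoffel symbols are zero.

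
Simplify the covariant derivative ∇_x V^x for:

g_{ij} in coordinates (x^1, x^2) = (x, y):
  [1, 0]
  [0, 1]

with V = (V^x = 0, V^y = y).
All Christoffel symbols are zero.
∇_x V^x = ∂_x V^x + Γ^x_{x j} V^j
  = (0) + (0)(0) + (0)(y)
  = 0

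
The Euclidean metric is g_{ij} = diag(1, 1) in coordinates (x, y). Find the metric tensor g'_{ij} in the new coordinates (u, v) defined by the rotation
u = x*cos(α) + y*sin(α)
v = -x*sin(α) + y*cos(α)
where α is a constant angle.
Invert the transformation: x = u*cos(α) - v*sin(α), y = u*sin(α) + v*cos(α)
g'_{ij} = (∂x^k/∂x'^i)(∂x^l/∂x'^j) g_{kl}; with g_{kl} = δ_{kl} this is Σ_k (∂x^k/∂x'^i)(∂x^k/∂x'^j).
Jacobian: ∂x/∂u = cos(α), ∂x/∂v = -sin(α), ∂y/∂u = sin(α), ∂y/∂v = cos(α)
g'_{uu} = (cos(α))(cos(α)) + (sin(α))(sin(α)) = 1
g'_{uv} = (cos(α))(-sin(α)) + (sin(α))(cos(α)) = 0
g'_{vv} = (-sin(α))(-sin(α)) + (cos(α))(cos(α)) = 1
g'_{ij} = diag(1, 1)
The Euclidean metric is invariant under rotations.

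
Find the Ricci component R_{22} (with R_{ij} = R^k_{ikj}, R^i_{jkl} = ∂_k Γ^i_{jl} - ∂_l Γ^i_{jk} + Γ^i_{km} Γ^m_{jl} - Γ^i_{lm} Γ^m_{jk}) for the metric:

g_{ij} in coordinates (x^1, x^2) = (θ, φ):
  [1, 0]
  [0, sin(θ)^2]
Non-zero Christoffel symbols (Γ^k_{ij} = Γ^k_{ji}):
Γ^θ_{φ φ} = -sin(2*θ)/2
Γ^φ_{θ φ} = 1/tan(θ)
R^θ_{φ θ φ} = ∂_θ Γ^θ_{φ φ} - ∂_φ Γ^θ_{φ θ} + Γ^θ_{θ m} Γ^m_{φ φ} - Γ^θ_{φ m} Γ^m_{φ θ}
  = (-cos(2*θ)) - (0) + (0) - (-cos(θ)^2) = sin(θ)^2
R^φ_{φ φ φ} = 0 (a repeated index in an antisymmetric pair)
R_{φφ} = R^θ_{φ θ φ} + R^φ_{φ φ φ} = (sin(θ)^2) + (0) = sin(θ)^2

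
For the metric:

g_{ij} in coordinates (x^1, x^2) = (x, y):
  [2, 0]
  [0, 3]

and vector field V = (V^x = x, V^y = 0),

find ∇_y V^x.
All Christoffel symbols are zero.
∇_y V^x = ∂_y V^x + Γ^x_{y j} V^j
  = (0) + (0)(x) + (0)(0)
  = 0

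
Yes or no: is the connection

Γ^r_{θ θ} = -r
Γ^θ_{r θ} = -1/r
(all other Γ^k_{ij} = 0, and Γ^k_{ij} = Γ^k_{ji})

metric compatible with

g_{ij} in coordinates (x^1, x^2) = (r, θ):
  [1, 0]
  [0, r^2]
Using ∇_k g_{ij} = ∂_k g_{ij} - Γ^m_{ki} g_{mj} - Γ^m_{kj} g_{im}:
∇_r g_{θθ} = (2*r) - (-r) - (-r) = 4*r ≠ 0
So the connection is not metric compatible (it is not the Levi-Civita connection).
No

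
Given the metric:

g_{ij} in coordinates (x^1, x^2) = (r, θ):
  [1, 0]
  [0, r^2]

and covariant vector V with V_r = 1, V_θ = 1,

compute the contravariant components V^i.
Inverse metric (diagonal): g^{rr} = 1, g^{θθ} = 1/r^2
V^i = g^{ij} V_j:
V^r = (1)(1) + (0)(1) = 1
V^θ = (0)(1) + (1/r^2)(1) = 1/r^2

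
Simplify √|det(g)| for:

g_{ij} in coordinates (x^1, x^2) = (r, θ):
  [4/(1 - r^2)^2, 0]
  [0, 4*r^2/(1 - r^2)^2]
det(g) = 16*r^2/(1 - r^2)^4
√|det(g)| = 4*r/(r^2 - 1)^2
Volume element: dV = 4*r/(r^2 - 1)^2 dr dθ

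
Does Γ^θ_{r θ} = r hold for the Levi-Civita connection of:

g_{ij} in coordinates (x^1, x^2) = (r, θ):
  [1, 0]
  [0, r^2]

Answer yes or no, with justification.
Γ^θ_{r θ} = (1/2) g^{θθ} (∂_r g_{θθ} + ∂_θ g_{θr} - ∂_θ g_{rθ}) = (1/2)(1/r^2)((2*r) + (0) - (0)) = 1/r
This differs from the proposed value r.
No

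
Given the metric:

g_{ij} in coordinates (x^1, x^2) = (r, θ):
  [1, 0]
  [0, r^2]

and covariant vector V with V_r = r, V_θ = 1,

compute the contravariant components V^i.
Inverse metric (diagonal): g^{rr} = 1, g^{θθ} = 1/r^2
V^i = g^{ij} V_j:
V^r = (1)(r) + (0)(1) = r
V^θ = (0)(r) + (1/r^2)(1) = 1/r^2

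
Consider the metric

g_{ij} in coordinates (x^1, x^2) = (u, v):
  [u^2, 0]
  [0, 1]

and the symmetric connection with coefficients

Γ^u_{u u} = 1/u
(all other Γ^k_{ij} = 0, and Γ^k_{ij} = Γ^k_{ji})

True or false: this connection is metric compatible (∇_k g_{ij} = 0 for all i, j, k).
Using ∇_k g_{ij} = ∂_k g_{ij} - Γ^m_{ki} g_{mj} - Γ^m_{kj} g_{im}:
e.g. ∇_u g_{uu} = (2*u) - (u) - (u) = 0
Every component ∇_k g_{ij} vanishes: the connection is metric compatible.
True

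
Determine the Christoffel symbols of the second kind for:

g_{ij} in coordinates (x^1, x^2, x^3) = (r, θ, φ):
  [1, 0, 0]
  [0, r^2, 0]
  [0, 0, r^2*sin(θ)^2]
Using Γ^k_{ij} = (1/2) g^{km} (∂_i g_{mj} + ∂_j g_{mi} - ∂_m g_{ij}); the metric is diagonal, so only the m = k term contributes.
Non-zero symbols (using the symmetry Γ^k_{ij} = Γ^k_{ji}):
Γ^r_{θ θ} = (1/2) g^{rr} (∂_θ g_{rθ} + ∂_θ g_{rθ} - ∂_r g_{θθ}) = (1/2)(1)((0) + (0) - (2*r)) = -r
Γ^r_{φ φ} = (1/2) g^{rr} (∂_φ g_{rφ} + ∂_φ g_{rφ} - ∂_r g_{φφ}) = (1/2)(1)((0) + (0) - (2*r*sin(θ)^2)) = -r*sin(θ)^2
Γ^θ_{r θ} = (1/2) g^{θθ} (∂_r g_{θθ} + ∂_θ g_{θr} - ∂_θ g_{rθ}) = (1/2)(1/r^2)((2*r) + (0) - (0)) = 1/r
Γ^θ_{φ φ} = (1/2) g^{θθ} (∂_φ g_{θφ} + ∂_φ g_{θφ} - ∂_θ g_{φφ}) = (1/2)(1/r^2)((0) + (0) - (r^2*sin(2*θ))) = -sin(2*θ)/2
Γ^φ_{r φ} = (1/2) g^{φφ} (∂_r g_{φφ} + ∂_φ g_{φr} - ∂_φ g_{rφ}) = (1/2)(1/(r^2*sin(θ)^2))((2*r*sin(θ)^2) + (0) - (0)) = 1/r
Γ^φ_{θ φ} = (1/2) g^{φφ} (∂_θ g_{φφ} + ∂_φ g_{φθ} - ∂_φ g_{θφ}) = (1/2)(1/(r^2*sin(θ)^2))((r^2*sin(2*θ)) + (0) - (0)) = 1/tan(θ)
All other Christoffel symbols are zero.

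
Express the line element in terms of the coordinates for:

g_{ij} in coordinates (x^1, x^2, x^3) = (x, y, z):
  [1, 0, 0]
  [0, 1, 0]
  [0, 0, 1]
ds^2 = g_{ij} dx^i dx^j; only the non-zero components contribute.
ds^2 = dx^2 + dy^2 + dz^2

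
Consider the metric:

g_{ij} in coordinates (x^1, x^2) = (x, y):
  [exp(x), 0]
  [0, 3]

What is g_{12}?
With x^1 = x, x^2 = y, g_{12} = g_{xy} is the row-1, column-2 entry of the matrix.
g_{12} = 0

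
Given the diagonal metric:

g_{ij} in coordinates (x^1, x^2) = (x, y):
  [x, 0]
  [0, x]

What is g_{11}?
With x^1 = x, x^2 = y, g_{11} = g_{xx} is the row-1, column-1 entry of the matrix.
g_{11} = x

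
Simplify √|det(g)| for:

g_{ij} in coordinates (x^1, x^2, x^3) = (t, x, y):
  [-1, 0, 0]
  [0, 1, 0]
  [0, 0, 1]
det(g) = -1
√|det(g)| = 1
Volume element: dV = 1 dt dx dy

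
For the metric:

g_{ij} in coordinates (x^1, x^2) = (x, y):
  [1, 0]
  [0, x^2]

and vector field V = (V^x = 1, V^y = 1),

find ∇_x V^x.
Non-zero Christoffel symbols:
Γ^x_{y y} = -x
Γ^y_{x y} = 1/x
∇_x V^x = ∂_x V^x + Γ^x_{x j} V^j
  = (0) + (0)(1) + (0)(1)
  = 0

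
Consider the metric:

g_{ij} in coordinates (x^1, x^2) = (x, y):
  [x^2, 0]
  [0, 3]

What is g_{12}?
With x^1 = x, x^2 = y, g_{12} = g_{xy} is the row-1, column-2 entry of the matrix.
g_{12} = 0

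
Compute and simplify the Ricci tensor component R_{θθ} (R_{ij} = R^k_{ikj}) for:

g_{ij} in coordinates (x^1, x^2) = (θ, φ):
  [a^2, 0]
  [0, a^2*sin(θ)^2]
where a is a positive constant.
Non-zero Christoffel symbols (Γ^k_{ij} = Γ^k_{ji}):
Γ^θ_{φ φ} = -sin(2*θ)/2
Γ^φ_{θ φ} = 1/tan(θ)
R^θ_{θ θ θ} = 0 (a repeated index in an antisymmetric pair)
R^φ_{θ φ θ} = ∂_φ Γ^φ_{θ θ} - ∂_θ Γ^φ_{θ φ} + Γ^φ_{φ m} Γ^m_{θ θ} - Γ^φ_{θ m} Γ^m_{θ φ}
  = (0) - (-1/sin(θ)^2) + (0) - (1/tan(θ)^2) = 1
R_{θθ} = R^θ_{θ θ θ} + R^φ_{θ φ θ} = (0) + (1) = 1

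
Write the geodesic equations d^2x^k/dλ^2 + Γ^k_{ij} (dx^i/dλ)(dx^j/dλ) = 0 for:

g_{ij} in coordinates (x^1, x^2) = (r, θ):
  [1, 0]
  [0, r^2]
Geodesic equation: d^2x^k/dλ^2 + Γ^k_{ij} (dx^i/dλ)(dx^j/dλ) = 0.
Non-zero Christoffel symbols:
Γ^r_{θ θ} = -r
Γ^θ_{r θ} = 1/r
Substituting (the symmetric pair Γ^k_{ij}, Γ^k_{ji} combines into a factor 2):
d^2r/dλ^2 - r (dθ/dλ)^2 = 0
d^2θ/dλ^2 + (2/r) (dr/dλ)(dθ/dλ) = 0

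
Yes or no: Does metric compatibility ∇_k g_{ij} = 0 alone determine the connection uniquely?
One also needs vanishing torsion; metric compatibility plus torsion-freeness singles out the Levi-Civita connection.
No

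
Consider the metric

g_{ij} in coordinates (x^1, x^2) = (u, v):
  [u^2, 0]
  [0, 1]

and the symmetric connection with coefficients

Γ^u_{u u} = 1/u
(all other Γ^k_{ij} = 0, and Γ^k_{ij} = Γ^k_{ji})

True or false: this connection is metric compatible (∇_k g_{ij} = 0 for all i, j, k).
Using ∇_k g_{ij} = ∂_k g_{ij} - Γ^m_{ki} g_{mj} - Γ^m_{kj} g_{im}:
e.g. ∇_u g_{uu} = (2*u) - (u) - (u) = 0
Every component ∇_k g_{ij} vanishes: the connection is metric compatible.
True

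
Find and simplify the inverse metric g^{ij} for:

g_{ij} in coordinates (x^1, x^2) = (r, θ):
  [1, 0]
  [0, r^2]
The metric is diagonal, so g^{ij} is diagonal with entries 1/g_{ii}: diag(1, 1/(r^2)).
g^{ij}:
  [1, 0]
  [0, 1/r^2]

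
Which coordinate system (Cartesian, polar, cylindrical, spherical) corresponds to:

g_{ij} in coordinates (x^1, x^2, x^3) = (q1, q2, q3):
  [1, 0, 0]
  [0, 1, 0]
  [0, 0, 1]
All components are constant and the metric is the identity, i.e. orthonormal rectilinear coordinates.
Cartesian (3D) coordinates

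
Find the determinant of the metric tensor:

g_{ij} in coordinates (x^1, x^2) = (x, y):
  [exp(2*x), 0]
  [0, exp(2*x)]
For a 2×2 metric: det(g) = g_{11}·g_{22} - g_{12}·g_{21}
= (exp(2*x))·(exp(2*x)) - (0)·(0)
= exp(4*x) - 0
det(g) = exp(4*x)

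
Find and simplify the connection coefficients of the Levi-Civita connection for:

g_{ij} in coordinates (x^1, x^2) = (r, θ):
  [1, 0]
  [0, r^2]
Using Γ^k_{ij} = (1/2) g^{km} (∂_i g_{mj} + ∂_j g_{mi} - ∂_m g_{ij}); the metric is diagonal, so only the m = k term contributes.
Non-zero symbols (using the symmetry Γ^k_{ij} = Γ^k_{ji}):
Γ^r_{θ θ} = (1/2) g^{rr} (∂_θ g_{rθ} + ∂_θ g_{rθ} - ∂_r g_{θθ}) = (1/2)(1)((0) + (0) - (2*r)) = -r
Γ^θ_{r θ} = (1/2) g^{θθ} (∂_r g_{θθ} + ∂_θ g_{θr} - ∂_θ g_{rθ}) = (1/2)(1/r^2)((2*r) + (0) - (0)) = 1/r
All other Christoffel symbols are zero.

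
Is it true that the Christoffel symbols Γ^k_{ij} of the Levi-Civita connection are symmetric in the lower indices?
The Levi-Civita connection is torsion-free, which is exactly Γ^k_{ij} = Γ^k_{ji}.
Yes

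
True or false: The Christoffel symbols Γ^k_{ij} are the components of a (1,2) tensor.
Under a change of coordinates Γ picks up an inhomogeneous term ∂²x/∂x'∂x'; e.g. Γ = 0 in Cartesian coordinates but Γ^r_{θθ} = -r in polar coordinates on the same flat plane.
False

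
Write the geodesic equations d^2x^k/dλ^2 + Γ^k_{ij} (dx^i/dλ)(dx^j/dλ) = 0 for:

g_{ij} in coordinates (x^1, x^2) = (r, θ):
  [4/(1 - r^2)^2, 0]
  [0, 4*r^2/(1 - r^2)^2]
Geodesic equation: d^2x^k/dλ^2 + Γ^k_{ij} (dx^i/dλ)(dx^j/dλ) = 0.
Non-zero Christoffel symbols:
Γ^r_{r r} = 2*r/(1 - r^2)
Γ^r_{θ θ} = (r^3 + r)/(r^2 - 1)
Γ^θ_{r θ} = (-r^2 - 1)/(r^3 - r)
Substituting (the symmetric pair Γ^k_{ij}, Γ^k_{ji} combines into a factor 2):
d^2r/dλ^2 + (2*r/(1 - r^2)) (dr/dλ)^2 + ((r^3 + r)/(r^2 - 1)) (dθ/dλ)^2 = 0
d^2θ/dλ^2 + ((-2*r^2 - 2)/(r^3 - r)) (dr/dλ)(dθ/dλ) = 0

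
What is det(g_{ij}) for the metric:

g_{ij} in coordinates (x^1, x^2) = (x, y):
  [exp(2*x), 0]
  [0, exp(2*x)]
For a 2×2 metric: det(g) = g_{11}·g_{22} - g_{12}·g_{21}
= (exp(2*x))·(exp(2*x)) - (0)·(0)
= exp(4*x) - 0
det(g) = exp(4*x)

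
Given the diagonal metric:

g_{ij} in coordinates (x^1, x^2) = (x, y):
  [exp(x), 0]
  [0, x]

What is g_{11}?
With x^1 = x, x^2 = y, g_{11} = g_{xx} is the row-1, column-1 entry of the matrix.
g_{11} = exp(x)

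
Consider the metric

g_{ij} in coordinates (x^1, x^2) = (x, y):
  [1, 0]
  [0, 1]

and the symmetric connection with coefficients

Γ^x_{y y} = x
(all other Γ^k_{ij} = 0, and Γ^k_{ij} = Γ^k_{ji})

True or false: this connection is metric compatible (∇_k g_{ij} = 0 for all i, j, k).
Using ∇_k g_{ij} = ∂_k g_{ij} - Γ^m_{ki} g_{mj} - Γ^m_{kj} g_{im}:
∇_y g_{xy} = (0) - (0) - (x) = -x ≠ 0
So the connection is not metric compatible (it is not the Levi-Civita connection).
False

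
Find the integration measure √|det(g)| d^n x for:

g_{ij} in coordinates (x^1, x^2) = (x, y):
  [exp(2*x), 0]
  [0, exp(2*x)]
det(g) = exp(4*x)
√|det(g)| = exp(2*x)
Volume element: dV = exp(2*x) dx dy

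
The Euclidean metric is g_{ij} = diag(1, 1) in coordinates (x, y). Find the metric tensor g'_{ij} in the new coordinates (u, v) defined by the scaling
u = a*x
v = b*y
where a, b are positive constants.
Invert the transformation: x = u/a, y = v/b
g'_{ij} = (∂x^k/∂x'^i)(∂x^l/∂x'^j) g_{kl}; with g_{kl} = δ_{kl} this is Σ_k (∂x^k/∂x'^i)(∂x^k/∂x'^j).
Jacobian: ∂x/∂u = 1/a, ∂x/∂v = 0, ∂y/∂u = 0, ∂y/∂v = 1/b
g'_{uu} = (1/a)(1/a) + (0)(0) = 1/a^2
g'_{uv} = (1/a)(0) + (0)(1/b) = 0
g'_{vv} = (0)(0) + (1/b)(1/b) = 1/b^2
g'_{ij} = diag(1/a^2, 1/b^2)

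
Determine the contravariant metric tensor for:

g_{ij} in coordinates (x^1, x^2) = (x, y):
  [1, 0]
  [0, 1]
The metric is diagonal, so g^{ij} is diagonal with entries 1/g_{ii}: diag(1, 1).
g^{ij}:
  [1, 0]
  [0, 1]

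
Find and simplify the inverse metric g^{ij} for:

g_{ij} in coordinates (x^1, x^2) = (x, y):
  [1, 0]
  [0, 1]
The metric is diagonal, so g^{ij} is diagonal with entries 1/g_{ii}: diag(1, 1).
g^{ij}:
  [1, 0]
  [0, 1]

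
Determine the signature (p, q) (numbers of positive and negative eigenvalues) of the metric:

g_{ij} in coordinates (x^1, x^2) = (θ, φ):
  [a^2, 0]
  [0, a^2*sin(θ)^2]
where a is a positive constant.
The metric is diagonal, so its eigenvalues are the diagonal entries: a^2, a^2*sin(θ)^2 (at a generic point, where coordinate-dependent entries are positive).
2 positive, 0 negative.
(2, 0) - Riemannian (positive definite)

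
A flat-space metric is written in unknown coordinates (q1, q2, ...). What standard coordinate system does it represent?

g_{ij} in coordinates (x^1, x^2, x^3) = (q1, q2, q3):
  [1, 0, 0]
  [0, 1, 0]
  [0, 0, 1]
All components are constant and the metric is the identity, i.e. orthonormal rectilinear coordinates.
Cartesian (3D) coordinates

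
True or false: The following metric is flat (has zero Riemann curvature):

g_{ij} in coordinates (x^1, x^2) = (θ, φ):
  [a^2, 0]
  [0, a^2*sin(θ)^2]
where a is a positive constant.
Non-zero Christoffel symbols:
Γ^θ_{φ φ} = -sin(2*θ)/2
Γ^φ_{θ φ} = 1/tan(θ)
Ricci tensor: R_{θθ} = 1, R_{θφ} = 0, R_{φφ} = sin(θ)^2
The Ricci tensor is non-zero, so the Riemann tensor is non-zero: not flat.
False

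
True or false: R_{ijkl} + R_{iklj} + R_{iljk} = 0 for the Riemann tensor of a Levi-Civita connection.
This is the first (algebraic) Bianchi identity.
True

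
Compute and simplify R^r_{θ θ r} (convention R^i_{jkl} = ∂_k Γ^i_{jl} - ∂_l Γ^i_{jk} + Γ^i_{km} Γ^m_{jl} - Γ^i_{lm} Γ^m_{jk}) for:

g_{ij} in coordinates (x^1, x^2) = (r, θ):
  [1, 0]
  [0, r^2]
Non-zero Christoffel symbols (Γ^k_{ij} = Γ^k_{ji}):
Γ^r_{θ θ} = -r
Γ^θ_{r θ} = 1/r
R^r_{θ θ r} = ∂_θ Γ^r_{θ r} - ∂_r Γ^r_{θ θ} + Γ^r_{θ m} Γ^m_{θ r} - Γ^r_{r m} Γ^m_{θ θ}
  = (0) - (-1) + (-1) - (0) = 0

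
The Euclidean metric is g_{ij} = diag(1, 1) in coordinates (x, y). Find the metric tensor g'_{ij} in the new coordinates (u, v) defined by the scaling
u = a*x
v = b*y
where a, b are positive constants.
Invert the transformation: x = u/a, y = v/b
g'_{ij} = (∂x^k/∂x'^i)(∂x^l/∂x'^j) g_{kl}; with g_{kl} = δ_{kl} this is Σ_k (∂x^k/∂x'^i)(∂x^k/∂x'^j).
Jacobian: ∂x/∂u = 1/a, ∂x/∂v = 0, ∂y/∂u = 0, ∂y/∂v = 1/b
g'_{uu} = (1/a)(1/a) + (0)(0) = 1/a^2
g'_{uv} = (1/a)(0) + (0)(1/b) = 0
g'_{vv} = (0)(0) + (1/b)(1/b) = 1/b^2
g'_{ij} = diag(1/a^2, 1/b^2)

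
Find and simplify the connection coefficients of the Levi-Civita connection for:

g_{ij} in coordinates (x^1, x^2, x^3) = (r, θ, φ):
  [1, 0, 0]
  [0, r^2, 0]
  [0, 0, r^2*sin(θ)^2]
Using Γ^k_{ij} = (1/2) g^{km} (∂_i g_{mj} + ∂_j g_{mi} - ∂_m g_{ij}); the metric is diagonal, so only the m = k term contributes.
Non-zero symbols (using the symmetry Γ^k_{ij} = Γ^k_{ji}):
Γ^r_{θ θ} = (1/2) g^{rr} (∂_θ g_{rθ} + ∂_θ g_{rθ} - ∂_r g_{θθ}) = (1/2)(1)((0) + (0) - (2*r)) = -r
Γ^r_{φ φ} = (1/2) g^{rr} (∂_φ g_{rφ} + ∂_φ g_{rφ} - ∂_r g_{φφ}) = (1/2)(1)((0) + (0) - (2*r*sin(θ)^2)) = -r*sin(θ)^2
Γ^θ_{r θ} = (1/2) g^{θθ} (∂_r g_{θθ} + ∂_θ g_{θr} - ∂_θ g_{rθ}) = (1/2)(1/r^2)((2*r) + (0) - (0)) = 1/r
Γ^θ_{φ φ} = (1/2) g^{θθ} (∂_φ g_{θφ} + ∂_φ g_{θφ} - ∂_θ g_{φφ}) = (1/2)(1/r^2)((0) + (0) - (r^2*sin(2*θ))) = -sin(2*θ)/2
Γ^φ_{r φ} = (1/2) g^{φφ} (∂_r g_{φφ} + ∂_φ g_{φr} - ∂_φ g_{rφ}) = (1/2)(1/(r^2*sin(θ)^2))((2*r*sin(θ)^2) + (0) - (0)) = 1/r
Γ^φ_{θ φ} = (1/2) g^{φφ} (∂_θ g_{φφ} + ∂_φ g_{φθ} - ∂_φ g_{θφ}) = (1/2)(1/(r^2*sin(θ)^2))((r^2*sin(2*θ)) + (0) - (0)) = 1/tan(θ)
All other Christoffel symbols are zero.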